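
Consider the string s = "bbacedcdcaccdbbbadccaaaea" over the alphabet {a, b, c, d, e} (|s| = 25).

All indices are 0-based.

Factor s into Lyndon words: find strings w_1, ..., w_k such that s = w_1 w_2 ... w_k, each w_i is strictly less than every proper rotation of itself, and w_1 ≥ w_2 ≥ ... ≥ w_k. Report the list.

emit factor 1: 'b' (i=0, period=1)
emit factor 2: 'b' (i=1, period=1)
emit factor 3: 'acedcdc' (i=2, period=7)
emit factor 4: 'accdbbbadcc' (i=9, period=11)
emit factor 5: 'aaae' (i=20, period=4)
emit factor 6: 'a' (i=24, period=1)

["b", "b", "acedcdc", "accdbbbadcc", "aaae", "a"]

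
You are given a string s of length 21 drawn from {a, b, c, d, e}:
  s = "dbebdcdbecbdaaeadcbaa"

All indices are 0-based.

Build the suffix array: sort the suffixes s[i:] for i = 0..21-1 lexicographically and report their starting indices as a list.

sorted suffixes:
  #0 SA[0]=20  'a'
  #1 SA[1]=19  'aa'
  #2 SA[2]=12  'aaeadcbaa'
  #3 SA[3]=15  'adcbaa'
  #4 SA[4]=13  'aeadcbaa'
  #5 SA[5]=18  'baa'
  #6 SA[6]=10  'bdaaeadcbaa'
  #7 SA[7]=3  'bdcdbecbdaaeadcbaa'
  #8 SA[8]=1  'bebdcdbecbdaaeadcbaa'
  #9 SA[9]=7  'becbdaaeadcbaa'
  #10 SA[10]=17  'cbaa'
  #11 SA[11]=9  'cbdaaeadcbaa'
  #12 SA[12]=5  'cdbecbdaaeadcbaa'
  #13 SA[13]=11  'daaeadcbaa'
  #14 SA[14]=0  'dbebdcdbecbdaaeadcbaa'
  #15 SA[15]=6  'dbecbdaaeadcbaa'
  #16 SA[16]=16  'dcbaa'
  #17 SA[17]=4  'dcdbecbdaaeadcbaa'
  #18 SA[18]=14  'eadcbaa'
  #19 SA[19]=2  'ebdcdbecbdaaeadcbaa'
  #20 SA[20]=8  'ecbdaaeadcbaa'

[20, 19, 12, 15, 13, 18, 10, 3, 1, 7, 17, 9, 5, 11, 0, 6, 16, 4, 14, 2, 8]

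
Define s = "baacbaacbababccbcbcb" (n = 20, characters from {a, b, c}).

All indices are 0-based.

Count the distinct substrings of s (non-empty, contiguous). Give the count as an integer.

sorted suffixes:
  #0 SA[0]=1  'aacbaacbababccbcbcb'
  #1 SA[1]=5  'aacbababccbcbcb'
  #2 SA[2]=9  'ababccbcbcb'
  #3 SA[3]=11  'abccbcbcb'
  #4 SA[4]=2  'acbaacbababccbcbcb'
  #5 SA[5]=6  'acbababccbcbcb'
  #6 SA[6]=19  'b'
  #7 SA[7]=0  'baacbaacbababccbcbcb'
  #8 SA[8]=4  'baacbababccbcbcb'
  #9 SA[9]=8  'bababccbcbcb'
  #10 SA[10]=10  'babccbcbcb'
  #11 SA[11]=17  'bcb'
  #12 SA[12]=15  'bcbcb'
  #13 SA[13]=12  'bccbcbcb'
  #14 SA[14]=18  'cb'
  #15 SA[15]=3  'cbaacbababccbcbcb'
  #16 SA[16]=7  'cbababccbcbcb'
  #17 SA[17]=16  'cbcb'
  #18 SA[18]=14  'cbcbcb'
  #19 SA[19]=13  'ccbcbcb'

SA = [1, 5, 9, 11, 2, 6, 19, 0, 4, 8, 10, 17, 15, 12, 18, 3, 7, 16, 14, 13]
rank  pair      lcp
   1  s[1:],s[5:]  5  'aacba'
   2  s[5:],s[9:]  1  'a'
   3  s[9:],s[11:]  2  'ab'
   4  s[11:],s[2:]  1  'a'
   5  s[2:],s[6:]  4  'acba'
   6  s[6:],s[19:]  0  ''
   7  s[19:],s[0:]  1  'b'
   8  s[0:],s[4:]  6  'baacba'
   9  s[4:],s[8:]  2  'ba'
  10  s[8:],s[10:]  3  'bab'
  11  s[10:],s[17:]  1  'b'
  12  s[17:],s[15:]  3  'bcb'
  13  s[15:],s[12:]  2  'bc'
  14  s[12:],s[18:]  0  ''
  15  s[18:],s[3:]  2  'cb'
  16  s[3:],s[7:]  3  'cba'
  17  s[7:],s[16:]  2  'cb'
  18  s[16:],s[14:]  4  'cbcb'
  19  s[14:],s[13:]  1  'c'

n(n+1)/2 = 20·21/2 = 210
Σ LCP = 0 + 5 + 1 + 2 + 1 + 4 + 0 + 1 + 6 + 2 + 3 + 1 + 3 + 2 + 0 + 2 + 3 + 2 + 4 + 1 = 43
distinct = 210 − 43 = 167

167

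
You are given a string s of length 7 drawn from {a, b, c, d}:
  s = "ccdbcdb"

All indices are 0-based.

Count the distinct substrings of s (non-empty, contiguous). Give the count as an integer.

rank | idx | suffix
   0 |   6 | b
   1 |   3 | bcdb
   2 |   0 | ccdbcdb
   3 |   4 | cdb
   4 |   1 | cdbcdb
   5 |   5 | db
   6 |   2 | dbcdb

SA = [6, 3, 0, 4, 1, 5, 2]
rank  pair      lcp
   1  s[6:],s[3:]  1  'b'
   2  s[3:],s[0:]  0  ''
   3  s[0:],s[4:]  1  'c'
   4  s[4:],s[1:]  3  'cdb'
   5  s[1:],s[5:]  0  ''
   6  s[5:],s[2:]  2  'db'

n(n+1)/2 = 7·8/2 = 28
Σ LCP = 0 + 1 + 0 + 1 + 3 + 0 + 2 = 7
distinct = 28 − 7 = 21

21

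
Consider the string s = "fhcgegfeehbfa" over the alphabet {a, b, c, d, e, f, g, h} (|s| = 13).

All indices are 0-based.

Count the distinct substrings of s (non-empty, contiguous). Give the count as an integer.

85

rank | idx | suffix
   0 |  12 | a
   1 |  10 | bfa
   2 |   2 | cgegfeehbfa
   3 |   7 | eehbfa
   4 |   4 | egfeehbfa
   5 |   8 | ehbfa
   6 |  11 | fa
   7 |   6 | feehbfa
   8 |   0 | fhcgegfeehbfa
   9 |   3 | gegfeehbfa
  10 |   5 | gfeehbfa
  11 |   9 | hbfa
  12 |   1 | hcgegfeehbfa

SA = [12, 10, 2, 7, 4, 8, 11, 6, 0, 3, 5, 9, 1]
rank  pair      lcp
   1  s[12:],s[10:]  0  ''
   2  s[10:],s[2:]  0  ''
   3  s[2:],s[7:]  0  ''
   4  s[7:],s[4:]  1  'e'
   5  s[4:],s[8:]  1  'e'
   6  s[8:],s[11:]  0  ''
   7  s[11:],s[6:]  1  'f'
   8  s[6:],s[0:]  1  'f'
   9  s[0:],s[3:]  0  ''
  10  s[3:],s[5:]  1  'g'
  11  s[5:],s[9:]  0  ''
  12  s[9:],s[1:]  1  'h'

n(n+1)/2 = 13·14/2 = 91
Σ LCP = 0 + 0 + 0 + 0 + 1 + 1 + 0 + 1 + 1 + 0 + 1 + 0 + 1 = 6
distinct = 91 − 6 = 85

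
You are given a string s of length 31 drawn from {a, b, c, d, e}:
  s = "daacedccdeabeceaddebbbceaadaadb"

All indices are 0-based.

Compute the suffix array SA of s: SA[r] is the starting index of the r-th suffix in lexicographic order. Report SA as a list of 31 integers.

rank→(start, suffix):
  0 → (1, 'aacedccdeabeceaddebbbceaadaadb')
  1 → (24, 'aadaadb')
  2 → (27, 'aadb')
  3 → (10, 'abeceaddebbbceaadaadb')
  4 → (2, 'acedccdeabeceaddebbbceaadaadb')
  5 → (25, 'adaadb')
  6 → (28, 'adb')
  7 → (15, 'addebbbceaadaadb')
  8 → (30, 'b')
  9 → (19, 'bbbceaadaadb')
  10 → (20, 'bbceaadaadb')
  11 → (21, 'bceaadaadb')
  12 → (11, 'beceaddebbbceaadaadb')
  13 → (6, 'ccdeabeceaddebbbceaadaadb')
  14 → (7, 'cdeabeceaddebbbceaadaadb')
  15 → (22, 'ceaadaadb')
  16 → (13, 'ceaddebbbceaadaadb')
  17 → (3, 'cedccdeabeceaddebbbceaadaadb')
  18 → (0, 'daacedccdeabeceaddebbbceaadaadb')
  19 → (26, 'daadb')
  20 → (29, 'db')
  21 → (5, 'dccdeabeceaddebbbceaadaadb')
  22 → (16, 'ddebbbceaadaadb')
  23 → (8, 'deabeceaddebbbceaadaadb')
  24 → (17, 'debbbceaadaadb')
  25 → (23, 'eaadaadb')
  26 → (9, 'eabeceaddebbbceaadaadb')
  27 → (14, 'eaddebbbceaadaadb')
  28 → (18, 'ebbbceaadaadb')
  29 → (12, 'eceaddebbbceaadaadb')
  30 → (4, 'edccdeabeceaddebbbceaadaadb')

[1, 24, 27, 10, 2, 25, 28, 15, 30, 19, 20, 21, 11, 6, 7, 22, 13, 3, 0, 26, 29, 5, 16, 8, 17, 23, 9, 14, 18, 12, 4]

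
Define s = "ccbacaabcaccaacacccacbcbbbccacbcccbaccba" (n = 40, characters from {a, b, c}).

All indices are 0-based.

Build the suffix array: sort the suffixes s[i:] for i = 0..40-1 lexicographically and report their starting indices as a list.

sorted suffixes:
  #0 SA[0]=39  'a'
  #1 SA[1]=5  'aabcaccaacacccacbcbbbccacbcccbaccba'
  #2 SA[2]=12  'aacacccacbcbbbccacbcccbaccba'
  #3 SA[3]=6  'abcaccaacacccacbcbbbccacbcccbaccba'
  #4 SA[4]=3  'acaabcaccaacacccacbcbbbccacbcccbaccba'
  #5 SA[5]=13  'acacccacbcbbbccacbcccbaccba'
  #6 SA[6]=19  'acbcbbbccacbcccbaccba'
  #7 SA[7]=28  'acbcccbaccba'
  #8 SA[8]=9  'accaacacccacbcbbbccacbcccbaccba'
  #9 SA[9]=35  'accba'
  #10 SA[10]=15  'acccacbcbbbccacbcccbaccba'
  #11 SA[11]=38  'ba'
  #12 SA[12]=2  'bacaabcaccaacacccacbcbbbccacbcccbaccba'
  #13 SA[13]=34  'baccba'
  #14 SA[14]=23  'bbbccacbcccbaccba'
  #15 SA[15]=24  'bbccacbcccbaccba'
  #16 SA[16]=7  'bcaccaacacccacbcbbbccacbcccbaccba'
  #17 SA[17]=21  'bcbbbccacbcccbaccba'
  #18 SA[18]=25  'bccacbcccbaccba'
  #19 SA[19]=30  'bcccbaccba'
  #20 SA[20]=4  'caabcaccaacacccacbcbbbccacbcccbaccba'
  #21 SA[21]=11  'caacacccacbcbbbccacbcccbaccba'
  #22 SA[22]=18  'cacbcbbbccacbcccbaccba'
  #23 SA[23]=27  'cacbcccbaccba'
  #24 SA[24]=8  'caccaacacccacbcbbbccacbcccbaccba'
  #25 SA[25]=14  'cacccacbcbbbccacbcccbaccba'
  #26 SA[26]=37  'cba'
  #27 SA[27]=1  'cbacaabcaccaacacccacbcbbbccacbcccbaccba'
  #28 SA[28]=33  'cbaccba'
  #29 SA[29]=22  'cbbbccacbcccbaccba'
  #30 SA[30]=20  'cbcbbbccacbcccbaccba'
  #31 SA[31]=29  'cbcccbaccba'
  #32 SA[32]=10  'ccaacacccacbcbbbccacbcccbaccba'
  #33 SA[33]=17  'ccacbcbbbccacbcccbaccba'
  #34 SA[34]=26  'ccacbcccbaccba'
  #35 SA[35]=36  'ccba'
  #36 SA[36]=0  'ccbacaabcaccaacacccacbcbbbccacbcccbaccba'
  #37 SA[37]=32  'ccbaccba'
  #38 SA[38]=16  'cccacbcbbbccacbcccbaccba'
  #39 SA[39]=31  'cccbaccba'

[39, 5, 12, 6, 3, 13, 19, 28, 9, 35, 15, 38, 2, 34, 23, 24, 7, 21, 25, 30, 4, 11, 18, 27, 8, 14, 37, 1, 33, 22, 20, 29, 10, 17, 26, 36, 0, 32, 16, 31]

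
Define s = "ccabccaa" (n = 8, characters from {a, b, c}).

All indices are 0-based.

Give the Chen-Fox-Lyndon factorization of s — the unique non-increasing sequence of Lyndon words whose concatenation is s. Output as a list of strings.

["c", "c", "abcc", "a", "a"]

emit factor 1: 'c' (i=0, period=1)
emit factor 2: 'c' (i=1, period=1)
emit factor 3: 'abcc' (i=2, period=4)
emit factor 4: 'a' (i=6, period=1)
emit factor 5: 'a' (i=7, period=1)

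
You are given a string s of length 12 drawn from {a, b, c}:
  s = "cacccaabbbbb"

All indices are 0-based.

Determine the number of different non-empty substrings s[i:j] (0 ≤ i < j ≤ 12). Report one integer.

61

rank→(start, suffix):
  0 → (5, 'aabbbbb')
  1 → (6, 'abbbbb')
  2 → (1, 'acccaabbbbb')
  3 → (11, 'b')
  4 → (10, 'bb')
  5 → (9, 'bbb')
  6 → (8, 'bbbb')
  7 → (7, 'bbbbb')
  8 → (4, 'caabbbbb')
  9 → (0, 'cacccaabbbbb')
  10 → (3, 'ccaabbbbb')
  11 → (2, 'cccaabbbbb')

SA = [5, 6, 1, 11, 10, 9, 8, 7, 4, 0, 3, 2]
i: (SA[i-1],SA[i]) lcp shared
  1: (5,6) 1 'a'
  2: (6,1) 1 'a'
  3: (1,11) 0 ''
  4: (11,10) 1 'b'
  5: (10,9) 2 'bb'
  6: (9,8) 3 'bbb'
  7: (8,7) 4 'bbbb'
  8: (7,4) 0 ''
  9: (4,0) 2 'ca'
  10: (0,3) 1 'c'
  11: (3,2) 2 'cc'

n(n+1)/2 = 12·13/2 = 78
Σ LCP = 0 + 1 + 1 + 0 + 1 + 2 + 3 + 4 + 0 + 2 + 1 + 2 = 17
distinct = 78 − 17 = 61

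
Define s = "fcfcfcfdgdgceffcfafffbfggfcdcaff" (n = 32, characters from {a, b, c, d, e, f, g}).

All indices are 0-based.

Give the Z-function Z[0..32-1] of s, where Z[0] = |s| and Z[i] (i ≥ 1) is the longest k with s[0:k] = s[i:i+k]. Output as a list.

Z[0]=32
i=1: outside box; Z[1]=0
i=2: outside box; Z[2]=5 extend→box=[2,7)
i=3: min(r-i=4, Z[1]=0)=0; Z[3]=0
i=4: min(r-i=3, Z[2]=5)=3; Z[4]=3
i=5: min(r-i=2, Z[3]=0)=0; Z[5]=0
i=6: min(r-i=1, Z[4]=3)=1; Z[6]=1
i=7: outside box; Z[7]=0
i=8: outside box; Z[8]=0
i=9: outside box; Z[9]=0
i=10: outside box; Z[10]=0
i=11: outside box; Z[11]=0
i=12: outside box; Z[12]=0
i=13: outside box; Z[13]=1 extend→box=[13,14)
i=14: outside box; Z[14]=3 extend→box=[14,17)
i=15: min(r-i=2, Z[1]=0)=0; Z[15]=0
i=16: min(r-i=1, Z[2]=5)=1; Z[16]=1
i=17: outside box; Z[17]=0
i=18: outside box; Z[18]=1 extend→box=[18,19)
i=19: outside box; Z[19]=1 extend→box=[19,20)
i=20: outside box; Z[20]=1 extend→box=[20,21)
i=21: outside box; Z[21]=0
i=22: outside box; Z[22]=1 extend→box=[22,23)
i=23: outside box; Z[23]=0
i=24: outside box; Z[24]=0
i=25: outside box; Z[25]=2 extend→box=[25,27)
i=26: min(r-i=1, Z[1]=0)=0; Z[26]=0
i=27: outside box; Z[27]=0
i=28: outside box; Z[28]=0
i=29: outside box; Z[29]=0
i=30: outside box; Z[30]=1 extend→box=[30,31)
i=31: outside box; Z[31]=1 extend→box=[31,32)

[32, 0, 5, 0, 3, 0, 1, 0, 0, 0, 0, 0, 0, 1, 3, 0, 1, 0, 1, 1, 1, 0, 1, 0, 0, 2, 0, 0, 0, 0, 1, 1]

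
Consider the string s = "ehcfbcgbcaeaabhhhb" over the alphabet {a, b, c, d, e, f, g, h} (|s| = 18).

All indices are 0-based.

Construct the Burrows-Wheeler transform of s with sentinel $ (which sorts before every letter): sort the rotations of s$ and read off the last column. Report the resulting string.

beachgfabhba$cchehb

rank  rotation             last
    0  $ehcfbcgbcaeaabhhhb  b
    1  aabhhhb$ehcfbcgbcae  e
    2  abhhhb$ehcfbcgbcaea  a
    3  aeaabhhhb$ehcfbcgbc  c
    4  b$ehcfbcgbcaeaabhhh  h
    5  bcaeaabhhhb$ehcfbcg  g
    6  bcgbcaeaabhhhb$ehcf  f
    7  bhhhb$ehcfbcgbcaeaa  a
    8  caeaabhhhb$ehcfbcgb  b
    9  cfbcgbcaeaabhhhb$eh  h
   10  cgbcaeaabhhhb$ehcfb  b
   11  eaabhhhb$ehcfbcgbca  a
   12  ehcfbcgbcaeaabhhhb$  $
   13  fbcgbcaeaabhhhb$ehc  c
   14  gbcaeaabhhhb$ehcfbc  c
   15  hb$ehcfbcgbcaeaabhh  h
   16  hcfbcgbcaeaabhhhb$e  e
   17  hhb$ehcfbcgbcaeaabh  h
   18  hhhb$ehcfbcgbcaeaab  b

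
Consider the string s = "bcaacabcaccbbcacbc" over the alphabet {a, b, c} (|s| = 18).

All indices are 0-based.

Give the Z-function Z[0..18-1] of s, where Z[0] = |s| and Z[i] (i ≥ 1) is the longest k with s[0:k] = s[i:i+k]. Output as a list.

Z[0]=18
i=1: outside box; Z[1]=0
i=2: outside box; Z[2]=0
i=3: outside box; Z[3]=0
i=4: outside box; Z[4]=0
i=5: outside box; Z[5]=0
i=6: outside box; Z[6]=3 grow→box=[6,9)
i=7: min(r-i=2, Z[1]=0)=0; Z[7]=0
i=8: min(r-i=1, Z[2]=0)=0; Z[8]=0
i=9: outside box; Z[9]=0
i=10: outside box; Z[10]=0
i=11: outside box; Z[11]=1 grow→box=[11,12)
i=12: outside box; Z[12]=3 grow→box=[12,15)
i=13: min(r-i=2, Z[1]=0)=0; Z[13]=0
i=14: min(r-i=1, Z[2]=0)=0; Z[14]=0
i=15: outside box; Z[15]=0
i=16: outside box; Z[16]=2 grow→box=[16,18)
i=17: min(r-i=1, Z[1]=0)=0; Z[17]=0

[18, 0, 0, 0, 0, 0, 3, 0, 0, 0, 0, 1, 3, 0, 0, 0, 2, 0]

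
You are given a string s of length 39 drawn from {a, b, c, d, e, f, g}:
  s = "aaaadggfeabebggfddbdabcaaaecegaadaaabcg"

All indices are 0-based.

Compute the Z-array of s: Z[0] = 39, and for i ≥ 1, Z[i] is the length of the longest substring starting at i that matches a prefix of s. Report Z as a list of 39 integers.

[39, 3, 2, 1, 0, 0, 0, 0, 0, 1, 0, 0, 0, 0, 0, 0, 0, 0, 0, 0, 1, 0, 0, 3, 2, 1, 0, 0, 0, 0, 2, 1, 0, 3, 2, 1, 0, 0, 0]

Z[0]=39
i=1: fresh scan; Z[1]=3 scan→box=[1,4)
i=2: min(r-i=2, Z[1]=3)=2; Z[2]=2
i=3: min(r-i=1, Z[2]=2)=1; Z[3]=1
i=4: fresh scan; Z[4]=0
i=5: fresh scan; Z[5]=0
i=6: fresh scan; Z[6]=0
i=7: fresh scan; Z[7]=0
i=8: fresh scan; Z[8]=0
i=9: fresh scan; Z[9]=1 scan→box=[9,10)
i=10: fresh scan; Z[10]=0
i=11: fresh scan; Z[11]=0
i=12: fresh scan; Z[12]=0
i=13: fresh scan; Z[13]=0
i=14: fresh scan; Z[14]=0
i=15: fresh scan; Z[15]=0
i=16: fresh scan; Z[16]=0
i=17: fresh scan; Z[17]=0
i=18: fresh scan; Z[18]=0
i=19: fresh scan; Z[19]=0
i=20: fresh scan; Z[20]=1 scan→box=[20,21)
i=21: fresh scan; Z[21]=0
i=22: fresh scan; Z[22]=0
i=23: fresh scan; Z[23]=3 scan→box=[23,26)
i=24: min(r-i=2, Z[1]=3)=2; Z[24]=2
i=25: min(r-i=1, Z[2]=2)=1; Z[25]=1
i=26: fresh scan; Z[26]=0
i=27: fresh scan; Z[27]=0
i=28: fresh scan; Z[28]=0
i=29: fresh scan; Z[29]=0
i=30: fresh scan; Z[30]=2 scan→box=[30,32)
i=31: min(r-i=1, Z[1]=3)=1; Z[31]=1
i=32: fresh scan; Z[32]=0
i=33: fresh scan; Z[33]=3 scan→box=[33,36)
i=34: min(r-i=2, Z[1]=3)=2; Z[34]=2
i=35: min(r-i=1, Z[2]=2)=1; Z[35]=1
i=36: fresh scan; Z[36]=0
i=37: fresh scan; Z[37]=0
i=38: fresh scan; Z[38]=0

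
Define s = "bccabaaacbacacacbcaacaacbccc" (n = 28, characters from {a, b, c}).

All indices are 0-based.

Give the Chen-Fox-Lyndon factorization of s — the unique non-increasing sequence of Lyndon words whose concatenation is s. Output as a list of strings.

["bcc", "ab", "aaacbacacacbcaacaacbccc"]

emit factor 1: 'bcc' (i=0, period=3)
emit factor 2: 'ab' (i=3, period=2)
emit factor 3: 'aaacbacacacbcaacaacbccc' (i=5, period=23)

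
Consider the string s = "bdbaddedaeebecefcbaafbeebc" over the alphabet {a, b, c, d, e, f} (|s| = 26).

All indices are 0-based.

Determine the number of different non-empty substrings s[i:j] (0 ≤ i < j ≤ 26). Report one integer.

326

rank→(start, suffix):
  0 → (18, 'aafbeebc')
  1 → (3, 'addedaeebecefcbaafbeebc')
  2 → (8, 'aeebecefcbaafbeebc')
  3 → (19, 'afbeebc')
  4 → (17, 'baafbeebc')
  5 → (2, 'baddedaeebecefcbaafbeebc')
  6 → (24, 'bc')
  7 → (0, 'bdbaddedaeebecefcbaafbeebc')
  8 → (11, 'becefcbaafbeebc')
  9 → (21, 'beebc')
  10 → (25, 'c')
  11 → (16, 'cbaafbeebc')
  12 → (13, 'cefcbaafbeebc')
  13 → (7, 'daeebecefcbaafbeebc')
  14 → (1, 'dbaddedaeebecefcbaafbeebc')
  15 → (4, 'ddedaeebecefcbaafbeebc')
  16 → (5, 'dedaeebecefcbaafbeebc')
  17 → (23, 'ebc')
  18 → (10, 'ebecefcbaafbeebc')
  19 → (12, 'ecefcbaafbeebc')
  20 → (6, 'edaeebecefcbaafbeebc')
  21 → (22, 'eebc')
  22 → (9, 'eebecefcbaafbeebc')
  23 → (14, 'efcbaafbeebc')
  24 → (20, 'fbeebc')
  25 → (15, 'fcbaafbeebc')

SA = [18, 3, 8, 19, 17, 2, 24, 0, 11, 21, 25, 16, 13, 7, 1, 4, 5, 23, 10, 12, 6, 22, 9, 14, 20, 15]
[i] adj suffixes → lcp
  [1] 18/3 → 1 ('a')
  [2] 3/8 → 1 ('a')
  [3] 8/19 → 1 ('a')
  [4] 19/17 → 0 ('')
  [5] 17/2 → 2 ('ba')
  [6] 2/24 → 1 ('b')
  [7] 24/0 → 1 ('b')
  [8] 0/11 → 1 ('b')
  [9] 11/21 → 2 ('be')
  [10] 21/25 → 0 ('')
  [11] 25/16 → 1 ('c')
  [12] 16/13 → 1 ('c')
  [13] 13/7 → 0 ('')
  [14] 7/1 → 1 ('d')
  [15] 1/4 → 1 ('d')
  [16] 4/5 → 1 ('d')
  [17] 5/23 → 0 ('')
  [18] 23/10 → 2 ('eb')
  [19] 10/12 → 1 ('e')
  [20] 12/6 → 1 ('e')
  [21] 6/22 → 1 ('e')
  [22] 22/9 → 3 ('eeb')
  [23] 9/14 → 1 ('e')
  [24] 14/20 → 0 ('')
  [25] 20/15 → 1 ('f')

n(n+1)/2 = 26·27/2 = 351
Σ LCP = 0 + 1 + 1 + 1 + 0 + 2 + 1 + 1 + 1 + 2 + 0 + 1 + 1 + 0 + 1 + 1 + 1 + 0 + 2 + 1 + 1 + 1 + 3 + 1 + 0 + 1 = 25
distinct = 351 − 25 = 326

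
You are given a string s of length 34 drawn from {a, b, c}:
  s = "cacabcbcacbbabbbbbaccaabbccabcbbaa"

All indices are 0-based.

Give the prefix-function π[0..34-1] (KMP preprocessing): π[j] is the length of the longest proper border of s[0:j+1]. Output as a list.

π[0] = 0
j=1 s[j]='a': π[1]=0 (border '')
j=2 s[j]='c': π[2]=1 (border 'c')
j=3 s[j]='a': π[3]=2 (border 'ca')
j=4 s[j]='b': k: 2→0; π[4]=0 (border '')
j=5 s[j]='c': π[5]=1 (border 'c')
j=6 s[j]='b': k: 1→0; π[6]=0 (border '')
j=7 s[j]='c': π[7]=1 (border 'c')
j=8 s[j]='a': π[8]=2 (border 'ca')
j=9 s[j]='c': π[9]=3 (border 'cac')
j=10 s[j]='b': k: 3→1→0; π[10]=0 (border '')
j=11 s[j]='b': π[11]=0 (border '')
j=12 s[j]='a': π[12]=0 (border '')
j=13 s[j]='b': π[13]=0 (border '')
j=14 s[j]='b': π[14]=0 (border '')
j=15 s[j]='b': π[15]=0 (border '')
j=16 s[j]='b': π[16]=0 (border '')
j=17 s[j]='b': π[17]=0 (border '')
j=18 s[j]='a': π[18]=0 (border '')
j=19 s[j]='c': π[19]=1 (border 'c')
j=20 s[j]='c': k: 1→0; π[20]=1 (border 'c')
j=21 s[j]='a': π[21]=2 (border 'ca')
j=22 s[j]='a': k: 2→0; π[22]=0 (border '')
j=23 s[j]='b': π[23]=0 (border '')
j=24 s[j]='b': π[24]=0 (border '')
j=25 s[j]='c': π[25]=1 (border 'c')
j=26 s[j]='c': k: 1→0; π[26]=1 (border 'c')
j=27 s[j]='a': π[27]=2 (border 'ca')
j=28 s[j]='b': k: 2→0; π[28]=0 (border '')
j=29 s[j]='c': π[29]=1 (border 'c')
j=30 s[j]='b': k: 1→0; π[30]=0 (border '')
j=31 s[j]='b': π[31]=0 (border '')
j=32 s[j]='a': π[32]=0 (border '')
j=33 s[j]='a': π[33]=0 (border '')

[0, 0, 1, 2, 0, 1, 0, 1, 2, 3, 0, 0, 0, 0, 0, 0, 0, 0, 0, 1, 1, 2, 0, 0, 0, 1, 1, 2, 0, 1, 0, 0, 0, 0]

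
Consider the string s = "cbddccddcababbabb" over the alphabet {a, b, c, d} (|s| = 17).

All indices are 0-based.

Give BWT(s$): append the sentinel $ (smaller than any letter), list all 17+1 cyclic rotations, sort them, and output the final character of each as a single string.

bcbbbbaaacd$dcddcb

rank  rotation            last
    0  $cbddccddcababbabb  b
    1  ababbabb$cbddccddc  c
    2  abb$cbddccddcababb  b
    3  abbabb$cbddccddcab  b
    4  b$cbddccddcababbab  b
    5  babb$cbddccddcabab  b
    6  babbabb$cbddccddca  a
    7  bb$cbddccddcababba  a
    8  bbabb$cbddccddcaba  a
    9  bddccddcababbabb$c  c
   10  cababbabb$cbddccdd  d
   11  cbddccddcababbabb$  $
   12  ccddcababbabb$cbdd  d
   13  cddcababbabb$cbddc  c
   14  dcababbabb$cbddccd  d
   15  dccddcababbabb$cbd  d
   16  ddcababbabb$cbddcc  c
   17  ddccddcababbabb$cb  b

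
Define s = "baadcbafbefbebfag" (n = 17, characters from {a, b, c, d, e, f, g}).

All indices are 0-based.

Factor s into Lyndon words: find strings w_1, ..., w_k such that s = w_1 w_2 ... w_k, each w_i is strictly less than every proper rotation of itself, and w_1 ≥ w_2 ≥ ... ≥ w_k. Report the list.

emit factor 1: 'b' (i=0, period=1)
emit factor 2: 'aadcbafbefbebfag' (i=1, period=16)

["b", "aadcbafbefbebfag"]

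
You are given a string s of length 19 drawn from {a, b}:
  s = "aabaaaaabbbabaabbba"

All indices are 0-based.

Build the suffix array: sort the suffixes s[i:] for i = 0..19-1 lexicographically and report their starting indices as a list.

rank | idx | suffix
   0 |  18 | a
   1 |   3 | aaaaabbbabaabbba
   2 |   4 | aaaabbbabaabbba
   3 |   5 | aaabbbabaabbba
   4 |   0 | aabaaaaabbbabaabbba
   5 |  13 | aabbba
   6 |   6 | aabbbabaabbba
   7 |   1 | abaaaaabbbabaabbba
   8 |  11 | abaabbba
   9 |  14 | abbba
  10 |   7 | abbbabaabbba
  11 |  17 | ba
  12 |   2 | baaaaabbbabaabbba
  13 |  12 | baabbba
  14 |  10 | babaabbba
  15 |  16 | bba
  16 |   9 | bbabaabbba
  17 |  15 | bbba
  18 |   8 | bbbabaabbba

[18, 3, 4, 5, 0, 13, 6, 1, 11, 14, 7, 17, 2, 12, 10, 16, 9, 15, 8]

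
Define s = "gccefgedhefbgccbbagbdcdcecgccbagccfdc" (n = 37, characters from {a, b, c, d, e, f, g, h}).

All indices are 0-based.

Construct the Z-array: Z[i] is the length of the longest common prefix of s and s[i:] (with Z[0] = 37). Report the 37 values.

[37, 0, 0, 0, 0, 1, 0, 0, 0, 0, 0, 0, 3, 0, 0, 0, 0, 0, 1, 0, 0, 0, 0, 0, 0, 0, 3, 0, 0, 0, 0, 3, 0, 0, 0, 0, 0]

Z[0]=37
i=1: outside box; Z[1]=0
i=2: outside box; Z[2]=0
i=3: outside box; Z[3]=0
i=4: outside box; Z[4]=0
i=5: outside box; Z[5]=1 scan→box=[5,6)
i=6: outside box; Z[6]=0
i=7: outside box; Z[7]=0
i=8: outside box; Z[8]=0
i=9: outside box; Z[9]=0
i=10: outside box; Z[10]=0
i=11: outside box; Z[11]=0
i=12: outside box; Z[12]=3 scan→box=[12,15)
i=13: min(r-i=2, Z[1]=0)=0; Z[13]=0
i=14: min(r-i=1, Z[2]=0)=0; Z[14]=0
i=15: outside box; Z[15]=0
i=16: outside box; Z[16]=0
i=17: outside box; Z[17]=0
i=18: outside box; Z[18]=1 scan→box=[18,19)
i=19: outside box; Z[19]=0
i=20: outside box; Z[20]=0
i=21: outside box; Z[21]=0
i=22: outside box; Z[22]=0
i=23: outside box; Z[23]=0
i=24: outside box; Z[24]=0
i=25: outside box; Z[25]=0
i=26: outside box; Z[26]=3 scan→box=[26,29)
i=27: min(r-i=2, Z[1]=0)=0; Z[27]=0
i=28: min(r-i=1, Z[2]=0)=0; Z[28]=0
i=29: outside box; Z[29]=0
i=30: outside box; Z[30]=0
i=31: outside box; Z[31]=3 scan→box=[31,34)
i=32: min(r-i=2, Z[1]=0)=0; Z[32]=0
i=33: min(r-i=1, Z[2]=0)=0; Z[33]=0
i=34: outside box; Z[34]=0
i=35: outside box; Z[35]=0
i=36: outside box; Z[36]=0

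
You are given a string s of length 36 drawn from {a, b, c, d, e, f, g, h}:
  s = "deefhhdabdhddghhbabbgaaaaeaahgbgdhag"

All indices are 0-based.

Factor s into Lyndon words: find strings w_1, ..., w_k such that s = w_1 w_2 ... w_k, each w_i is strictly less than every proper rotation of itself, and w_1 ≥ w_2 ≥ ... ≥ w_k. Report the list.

emit factor 1: 'deefhh' (i=0, period=6)
emit factor 2: 'd' (i=6, period=1)
emit factor 3: 'abdhddghhb' (i=7, period=10)
emit factor 4: 'abbg' (i=17, period=4)
emit factor 5: 'aaaaeaahgbgdhag' (i=21, period=15)

["deefhh", "d", "abdhddghhb", "abbg", "aaaaeaahgbgdhag"]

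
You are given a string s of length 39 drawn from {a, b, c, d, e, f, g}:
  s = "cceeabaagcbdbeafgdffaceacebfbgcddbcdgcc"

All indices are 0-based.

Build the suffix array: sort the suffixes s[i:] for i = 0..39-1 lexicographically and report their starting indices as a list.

rank→(start, suffix):
  0 → (6, 'aagcbdbeafgdffaceacebfbgcddbcdgcc')
  1 → (4, 'abaagcbdbeafgdffaceacebfbgcddbcdgcc')
  2 → (20, 'aceacebfbgcddbcdgcc')
  3 → (23, 'acebfbgcddbcdgcc')
  4 → (14, 'afgdffaceacebfbgcddbcdgcc')
  5 → (7, 'agcbdbeafgdffaceacebfbgcddbcdgcc')
  6 → (5, 'baagcbdbeafgdffaceacebfbgcddbcdgcc')
  7 → (33, 'bcdgcc')
  8 → (10, 'bdbeafgdffaceacebfbgcddbcdgcc')
  9 → (12, 'beafgdffaceacebfbgcddbcdgcc')
  10 → (26, 'bfbgcddbcdgcc')
  11 → (28, 'bgcddbcdgcc')
  12 → (38, 'c')
  13 → (9, 'cbdbeafgdffaceacebfbgcddbcdgcc')
  14 → (37, 'cc')
  15 → (0, 'cceeabaagcbdbeafgdffaceacebfbgcddbcdgcc')
  16 → (30, 'cddbcdgcc')
  17 → (34, 'cdgcc')
  18 → (21, 'ceacebfbgcddbcdgcc')
  19 → (24, 'cebfbgcddbcdgcc')
  20 → (1, 'ceeabaagcbdbeafgdffaceacebfbgcddbcdgcc')
  21 → (32, 'dbcdgcc')
  22 → (11, 'dbeafgdffaceacebfbgcddbcdgcc')
  23 → (31, 'ddbcdgcc')
  24 → (17, 'dffaceacebfbgcddbcdgcc')
  25 → (35, 'dgcc')
  26 → (3, 'eabaagcbdbeafgdffaceacebfbgcddbcdgcc')
  27 → (22, 'eacebfbgcddbcdgcc')
  28 → (13, 'eafgdffaceacebfbgcddbcdgcc')
  29 → (25, 'ebfbgcddbcdgcc')
  30 → (2, 'eeabaagcbdbeafgdffaceacebfbgcddbcdgcc')
  31 → (19, 'faceacebfbgcddbcdgcc')
  32 → (27, 'fbgcddbcdgcc')
  33 → (18, 'ffaceacebfbgcddbcdgcc')
  34 → (15, 'fgdffaceacebfbgcddbcdgcc')
  35 → (8, 'gcbdbeafgdffaceacebfbgcddbcdgcc')
  36 → (36, 'gcc')
  37 → (29, 'gcddbcdgcc')
  38 → (16, 'gdffaceacebfbgcddbcdgcc')

[6, 4, 20, 23, 14, 7, 5, 33, 10, 12, 26, 28, 38, 9, 37, 0, 30, 34, 21, 24, 1, 32, 11, 31, 17, 35, 3, 22, 13, 25, 2, 19, 27, 18, 15, 8, 36, 29, 16]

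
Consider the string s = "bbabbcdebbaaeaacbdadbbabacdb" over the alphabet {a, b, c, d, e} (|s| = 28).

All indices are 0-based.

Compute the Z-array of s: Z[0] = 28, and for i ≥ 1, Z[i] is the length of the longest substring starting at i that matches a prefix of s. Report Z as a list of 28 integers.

Z[0]=28
i=1: fresh scan; Z[1]=1 scan→box=[1,2)
i=2: fresh scan; Z[2]=0
i=3: fresh scan; Z[3]=2 scan→box=[3,5)
i=4: min(r-i=1, Z[1]=1)=1; Z[4]=1
i=5: fresh scan; Z[5]=0
i=6: fresh scan; Z[6]=0
i=7: fresh scan; Z[7]=0
i=8: fresh scan; Z[8]=3 scan→box=[8,11)
i=9: min(r-i=2, Z[1]=1)=1; Z[9]=1
i=10: min(r-i=1, Z[2]=0)=0; Z[10]=0
i=11: fresh scan; Z[11]=0
i=12: fresh scan; Z[12]=0
i=13: fresh scan; Z[13]=0
i=14: fresh scan; Z[14]=0
i=15: fresh scan; Z[15]=0
i=16: fresh scan; Z[16]=1 scan→box=[16,17)
i=17: fresh scan; Z[17]=0
i=18: fresh scan; Z[18]=0
i=19: fresh scan; Z[19]=0
i=20: fresh scan; Z[20]=4 scan→box=[20,24)
i=21: min(r-i=3, Z[1]=1)=1; Z[21]=1
i=22: min(r-i=2, Z[2]=0)=0; Z[22]=0
i=23: min(r-i=1, Z[3]=2)=1; Z[23]=1
i=24: fresh scan; Z[24]=0
i=25: fresh scan; Z[25]=0
i=26: fresh scan; Z[26]=0
i=27: fresh scan; Z[27]=1 scan→box=[27,28)

[28, 1, 0, 2, 1, 0, 0, 0, 3, 1, 0, 0, 0, 0, 0, 0, 1, 0, 0, 0, 4, 1, 0, 1, 0, 0, 0, 1]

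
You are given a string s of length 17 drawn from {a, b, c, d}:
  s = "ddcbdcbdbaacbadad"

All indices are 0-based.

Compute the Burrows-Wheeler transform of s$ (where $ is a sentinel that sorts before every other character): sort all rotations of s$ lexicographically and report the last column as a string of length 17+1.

dbadbdcccaddaabbd$

rank  rotation            last
    0  $ddcbdcbdbaacbadad  d
    1  aacbadad$ddcbdcbdb  b
    2  acbadad$ddcbdcbdba  a
    3  ad$ddcbdcbdbaacbad  d
    4  adad$ddcbdcbdbaacb  b
    5  baacbadad$ddcbdcbd  d
    6  badad$ddcbdcbdbaac  c
    7  bdbaacbadad$ddcbdc  c
    8  bdcbdbaacbadad$ddc  c
    9  cbadad$ddcbdcbdbaa  a
   10  cbdbaacbadad$ddcbd  d
   11  cbdcbdbaacbadad$dd  d
   12  d$ddcbdcbdbaacbada  a
   13  dad$ddcbdcbdbaacba  a
   14  dbaacbadad$ddcbdcb  b
   15  dcbdbaacbadad$ddcb  b
   16  dcbdcbdbaacbadad$d  d
   17  ddcbdcbdbaacbadad$  $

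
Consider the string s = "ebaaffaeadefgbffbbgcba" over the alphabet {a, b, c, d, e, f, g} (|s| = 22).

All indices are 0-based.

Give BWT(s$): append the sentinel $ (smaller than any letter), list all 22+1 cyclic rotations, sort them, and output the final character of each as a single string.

abbefacefgbgaa$dffabefb

rank  rotation                 last
    0  $ebaaffaeadefgbffbbgcba  a
    1  a$ebaaffaeadefgbffbbgcb  b
    2  aaffaeadefgbffbbgcba$eb  b
    3  adefgbffbbgcba$ebaaffae  e
    4  aeadefgbffbbgcba$ebaaff  f
    5  affaeadefgbffbbgcba$eba  a
    6  ba$ebaaffaeadefgbffbbgc  c
    7  baaffaeadefgbffbbgcba$e  e
    8  bbgcba$ebaaffaeadefgbff  f
    9  bffbbgcba$ebaaffaeadefg  g
   10  bgcba$ebaaffaeadefgbffb  b
   11  cba$ebaaffaeadefgbffbbg  g
   12  defgbffbbgcba$ebaaffaea  a
   13  eadefgbffbbgcba$ebaaffa  a
   14  ebaaffaeadefgbffbbgcba$  $
   15  efgbffbbgcba$ebaaffaead  d
   16  faeadefgbffbbgcba$ebaaf  f
   17  fbbgcba$ebaaffaeadefgbf  f
   18  ffaeadefgbffbbgcba$ebaa  a
   19  ffbbgcba$ebaaffaeadefgb  b
   20  fgbffbbgcba$ebaaffaeade  e
   21  gbffbbgcba$ebaaffaeadef  f
   22  gcba$ebaaffaeadefgbffbb  b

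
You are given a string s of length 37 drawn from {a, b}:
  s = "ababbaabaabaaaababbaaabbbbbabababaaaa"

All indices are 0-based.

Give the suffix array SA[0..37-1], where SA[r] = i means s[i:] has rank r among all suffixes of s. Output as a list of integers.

rank | idx | suffix
   0 |  36 | a
   1 |  35 | aa
   2 |  34 | aaa
   3 |  33 | aaaa
   4 |  11 | aaaababbaaabbbbbabababaaaa
   5 |  12 | aaababbaaabbbbbabababaaaa
   6 |  19 | aaabbbbbabababaaaa
   7 |   8 | aabaaaababbaaabbbbbabababaaaa
   8 |   5 | aabaabaaaababbaaabbbbbabababaaaa
   9 |  13 | aababbaaabbbbbabababaaaa
  10 |  20 | aabbbbbabababaaaa
  11 |  31 | abaaaa
  12 |   9 | abaaaababbaaabbbbbabababaaaa
  13 |   6 | abaabaaaababbaaabbbbbabababaaaa
  14 |  29 | ababaaaa
  15 |  27 | abababaaaa
  16 |  14 | ababbaaabbbbbabababaaaa
  17 |   0 | ababbaabaabaaaababbaaabbbbbabababaaaa
  18 |  16 | abbaaabbbbbabababaaaa
  19 |   2 | abbaabaabaaaababbaaabbbbbabababaaaa
  20 |  21 | abbbbbabababaaaa
  21 |  32 | baaaa
  22 |  10 | baaaababbaaabbbbbabababaaaa
  23 |  18 | baaabbbbbabababaaaa
  24 |   7 | baabaaaababbaaabbbbbabababaaaa
  25 |   4 | baabaabaaaababbaaabbbbbabababaaaa
  26 |  30 | babaaaa
  27 |  28 | bababaaaa
  28 |  26 | babababaaaa
  29 |  15 | babbaaabbbbbabababaaaa
  30 |   1 | babbaabaabaaaababbaaabbbbbabababaaaa
  31 |  17 | bbaaabbbbbabababaaaa
  32 |   3 | bbaabaabaaaababbaaabbbbbabababaaaa
  33 |  25 | bbabababaaaa
  34 |  24 | bbbabababaaaa
  35 |  23 | bbbbabababaaaa
  36 |  22 | bbbbbabababaaaa

[36, 35, 34, 33, 11, 12, 19, 8, 5, 13, 20, 31, 9, 6, 29, 27, 14, 0, 16, 2, 21, 32, 10, 18, 7, 4, 30, 28, 26, 15, 1, 17, 3, 25, 24, 23, 22]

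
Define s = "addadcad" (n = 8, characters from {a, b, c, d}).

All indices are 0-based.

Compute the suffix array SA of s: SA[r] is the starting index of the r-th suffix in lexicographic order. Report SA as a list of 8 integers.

rank→(start, suffix):
  0 → (6, 'ad')
  1 → (3, 'adcad')
  2 → (0, 'addadcad')
  3 → (5, 'cad')
  4 → (7, 'd')
  5 → (2, 'dadcad')
  6 → (4, 'dcad')
  7 → (1, 'ddadcad')

[6, 3, 0, 5, 7, 2, 4, 1]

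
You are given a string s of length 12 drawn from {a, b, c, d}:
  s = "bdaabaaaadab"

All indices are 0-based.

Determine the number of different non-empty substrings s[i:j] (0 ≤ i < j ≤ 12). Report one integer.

rank | idx | suffix
   0 |   5 | aaaadab
   1 |   6 | aaadab
   2 |   2 | aabaaaadab
   3 |   7 | aadab
   4 |  10 | ab
   5 |   3 | abaaaadab
   6 |   8 | adab
   7 |  11 | b
   8 |   4 | baaaadab
   9 |   0 | bdaabaaaadab
  10 |   1 | daabaaaadab
  11 |   9 | dab

SA = [5, 6, 2, 7, 10, 3, 8, 11, 4, 0, 1, 9]
[i] adj suffixes → lcp
  [1] 5/6 → 3 ('aaa')
  [2] 6/2 → 2 ('aa')
  [3] 2/7 → 2 ('aa')
  [4] 7/10 → 1 ('a')
  [5] 10/3 → 2 ('ab')
  [6] 3/8 → 1 ('a')
  [7] 8/11 → 0 ('')
  [8] 11/4 → 1 ('b')
  [9] 4/0 → 1 ('b')
  [10] 0/1 → 0 ('')
  [11] 1/9 → 2 ('da')

n(n+1)/2 = 12·13/2 = 78
Σ LCP = 0 + 3 + 2 + 2 + 1 + 2 + 1 + 0 + 1 + 1 + 0 + 2 = 15
distinct = 78 − 15 = 63

63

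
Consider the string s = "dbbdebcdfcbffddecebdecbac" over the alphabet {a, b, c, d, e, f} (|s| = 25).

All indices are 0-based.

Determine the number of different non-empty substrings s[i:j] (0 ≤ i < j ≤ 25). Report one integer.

298

rank | idx | suffix
   0 |  23 | ac
   1 |  22 | bac
   2 |   1 | bbdebcdfcbffddecebdecbac
   3 |   5 | bcdfcbffddecebdecbac
   4 |   2 | bdebcdfcbffddecebdecbac
   5 |  18 | bdecbac
   6 |  10 | bffddecebdecbac
   7 |  24 | c
   8 |  21 | cbac
   9 |   9 | cbffddecebdecbac
  10 |   6 | cdfcbffddecebdecbac
  11 |  16 | cebdecbac
  12 |   0 | dbbdebcdfcbffddecebdecbac
  13 |  13 | ddecebdecbac
  14 |   3 | debcdfcbffddecebdecbac
  15 |  19 | decbac
  16 |  14 | decebdecbac
  17 |   7 | dfcbffddecebdecbac
  18 |   4 | ebcdfcbffddecebdecbac
  19 |  17 | ebdecbac
  20 |  20 | ecbac
  21 |  15 | ecebdecbac
  22 |   8 | fcbffddecebdecbac
  23 |  12 | fddecebdecbac
  24 |  11 | ffddecebdecbac

SA = [23, 22, 1, 5, 2, 18, 10, 24, 21, 9, 6, 16, 0, 13, 3, 19, 14, 7, 4, 17, 20, 15, 8, 12, 11]
[i] adj suffixes → lcp
  [1] 23/22 → 0 ('')
  [2] 22/1 → 1 ('b')
  [3] 1/5 → 1 ('b')
  [4] 5/2 → 1 ('b')
  [5] 2/18 → 3 ('bde')
  [6] 18/10 → 1 ('b')
  [7] 10/24 → 0 ('')
  [8] 24/21 → 1 ('c')
  [9] 21/9 → 2 ('cb')
  [10] 9/6 → 1 ('c')
  [11] 6/16 → 1 ('c')
  [12] 16/0 → 0 ('')
  [13] 0/13 → 1 ('d')
  [14] 13/3 → 1 ('d')
  [15] 3/19 → 2 ('de')
  [16] 19/14 → 3 ('dec')
  [17] 14/7 → 1 ('d')
  [18] 7/4 → 0 ('')
  [19] 4/17 → 2 ('eb')
  [20] 17/20 → 1 ('e')
  [21] 20/15 → 2 ('ec')
  [22] 15/8 → 0 ('')
  [23] 8/12 → 1 ('f')
  [24] 12/11 → 1 ('f')

n(n+1)/2 = 25·26/2 = 325
Σ LCP = 0 + 0 + 1 + 1 + 1 + 3 + 1 + 0 + 1 + 2 + 1 + 1 + 0 + 1 + 1 + 2 + 3 + 1 + 0 + 2 + 1 + 2 + 0 + 1 + 1 = 27
distinct = 325 − 27 = 298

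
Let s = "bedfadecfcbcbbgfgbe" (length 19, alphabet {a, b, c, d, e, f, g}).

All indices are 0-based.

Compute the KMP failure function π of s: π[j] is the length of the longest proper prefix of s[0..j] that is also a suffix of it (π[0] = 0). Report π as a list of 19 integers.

π[0] = 0
j=1 s[j]='e': π[1]=0 (border '')
j=2 s[j]='d': π[2]=0 (border '')
j=3 s[j]='f': π[3]=0 (border '')
j=4 s[j]='a': π[4]=0 (border '')
j=5 s[j]='d': π[5]=0 (border '')
j=6 s[j]='e': π[6]=0 (border '')
j=7 s[j]='c': π[7]=0 (border '')
j=8 s[j]='f': π[8]=0 (border '')
j=9 s[j]='c': π[9]=0 (border '')
j=10 s[j]='b': π[10]=1 (border 'b')
j=11 s[j]='c': k: 1→0; π[11]=0 (border '')
j=12 s[j]='b': π[12]=1 (border 'b')
j=13 s[j]='b': k: 1→0; π[13]=1 (border 'b')
j=14 s[j]='g': k: 1→0; π[14]=0 (border '')
j=15 s[j]='f': π[15]=0 (border '')
j=16 s[j]='g': π[16]=0 (border '')
j=17 s[j]='b': π[17]=1 (border 'b')
j=18 s[j]='e': π[18]=2 (border 'be')

[0, 0, 0, 0, 0, 0, 0, 0, 0, 0, 1, 0, 1, 1, 0, 0, 0, 1, 2]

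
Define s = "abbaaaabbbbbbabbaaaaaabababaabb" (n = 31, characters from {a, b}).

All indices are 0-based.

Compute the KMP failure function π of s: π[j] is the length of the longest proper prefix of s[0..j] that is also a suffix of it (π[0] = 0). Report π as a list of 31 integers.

π[0] = 0
j=1 s[j]='b': π[1]=0 (border '')
j=2 s[j]='b': π[2]=0 (border '')
j=3 s[j]='a': π[3]=1 (border 'a')
j=4 s[j]='a': k: 1→0; π[4]=1 (border 'a')
j=5 s[j]='a': k: 1→0; π[5]=1 (border 'a')
j=6 s[j]='a': k: 1→0; π[6]=1 (border 'a')
j=7 s[j]='b': π[7]=2 (border 'ab')
j=8 s[j]='b': π[8]=3 (border 'abb')
j=9 s[j]='b': k: 3→0; π[9]=0 (border '')
j=10 s[j]='b': π[10]=0 (border '')
j=11 s[j]='b': π[11]=0 (border '')
j=12 s[j]='b': π[12]=0 (border '')
j=13 s[j]='a': π[13]=1 (border 'a')
j=14 s[j]='b': π[14]=2 (border 'ab')
j=15 s[j]='b': π[15]=3 (border 'abb')
j=16 s[j]='a': π[16]=4 (border 'abba')
j=17 s[j]='a': π[17]=5 (border 'abbaa')
j=18 s[j]='a': π[18]=6 (border 'abbaaa')
j=19 s[j]='a': π[19]=7 (border 'abbaaaa')
j=20 s[j]='a': k: 7→1→0; π[20]=1 (border 'a')
j=21 s[j]='a': k: 1→0; π[21]=1 (border 'a')
j=22 s[j]='b': π[22]=2 (border 'ab')
j=23 s[j]='a': k: 2→0; π[23]=1 (border 'a')
j=24 s[j]='b': π[24]=2 (border 'ab')
j=25 s[j]='a': k: 2→0; π[25]=1 (border 'a')
j=26 s[j]='b': π[26]=2 (border 'ab')
j=27 s[j]='a': k: 2→0; π[27]=1 (border 'a')
j=28 s[j]='a': k: 1→0; π[28]=1 (border 'a')
j=29 s[j]='b': π[29]=2 (border 'ab')
j=30 s[j]='b': π[30]=3 (border 'abb')

[0, 0, 0, 1, 1, 1, 1, 2, 3, 0, 0, 0, 0, 1, 2, 3, 4, 5, 6, 7, 1, 1, 2, 1, 2, 1, 2, 1, 1, 2, 3]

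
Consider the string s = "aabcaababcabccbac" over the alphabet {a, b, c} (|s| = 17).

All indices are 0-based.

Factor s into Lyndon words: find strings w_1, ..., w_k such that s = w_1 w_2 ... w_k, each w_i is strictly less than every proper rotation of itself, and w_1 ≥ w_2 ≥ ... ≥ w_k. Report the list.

["aabc", "aababcabccbac"]

emit factor 1: 'aabc' (i=0, period=4)
emit factor 2: 'aababcabccbac' (i=4, period=13)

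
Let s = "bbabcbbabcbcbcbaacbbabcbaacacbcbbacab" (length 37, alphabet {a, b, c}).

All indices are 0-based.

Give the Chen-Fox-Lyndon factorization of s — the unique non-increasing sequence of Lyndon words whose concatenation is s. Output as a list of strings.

emit factor 1: 'b' (i=0, period=1)
emit factor 2: 'b' (i=1, period=1)
emit factor 3: 'abcbbabcbcbcb' (i=2, period=13)
emit factor 4: 'aacbbabcb' (i=15, period=9)
emit factor 5: 'aacacbcbbacab' (i=24, period=13)

["b", "b", "abcbbabcbcbcb", "aacbbabcb", "aacacbcbbacab"]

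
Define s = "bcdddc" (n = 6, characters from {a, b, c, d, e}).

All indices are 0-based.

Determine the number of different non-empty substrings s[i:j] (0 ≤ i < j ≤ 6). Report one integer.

sorted suffixes:
  #0 SA[0]=0  'bcdddc'
  #1 SA[1]=5  'c'
  #2 SA[2]=1  'cdddc'
  #3 SA[3]=4  'dc'
  #4 SA[4]=3  'ddc'
  #5 SA[5]=2  'dddc'

SA = [0, 5, 1, 4, 3, 2]
rank  pair      lcp
   1  s[0:],s[5:]  0  ''
   2  s[5:],s[1:]  1  'c'
   3  s[1:],s[4:]  0  ''
   4  s[4:],s[3:]  1  'd'
   5  s[3:],s[2:]  2  'dd'

n(n+1)/2 = 6·7/2 = 21
Σ LCP = 0 + 0 + 1 + 0 + 1 + 2 = 4
distinct = 21 − 4 = 17

17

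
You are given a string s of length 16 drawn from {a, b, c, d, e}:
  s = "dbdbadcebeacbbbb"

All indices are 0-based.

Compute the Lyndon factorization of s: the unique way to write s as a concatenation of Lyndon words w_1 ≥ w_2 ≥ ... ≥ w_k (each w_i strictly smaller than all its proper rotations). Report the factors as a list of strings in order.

emit factor 1: 'd' (i=0, period=1)
emit factor 2: 'bd' (i=1, period=2)
emit factor 3: 'b' (i=3, period=1)
emit factor 4: 'adcebe' (i=4, period=6)
emit factor 5: 'acbbbb' (i=10, period=6)

["d", "bd", "b", "adcebe", "acbbbb"]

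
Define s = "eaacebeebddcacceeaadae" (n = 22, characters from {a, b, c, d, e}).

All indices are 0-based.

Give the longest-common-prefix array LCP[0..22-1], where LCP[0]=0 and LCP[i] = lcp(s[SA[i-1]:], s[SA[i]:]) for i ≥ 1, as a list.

[0, 2, 1, 2, 1, 1, 0, 1, 0, 1, 1, 2, 0, 1, 1, 0, 1, 3, 1, 2, 1, 2]

sorted suffixes:
  #0 SA[0]=1  'aacebeebddcacceeaadae'
  #1 SA[1]=17  'aadae'
  #2 SA[2]=12  'acceeaadae'
  #3 SA[3]=2  'acebeebddcacceeaadae'
  #4 SA[4]=18  'adae'
  #5 SA[5]=20  'ae'
  #6 SA[6]=8  'bddcacceeaadae'
  #7 SA[7]=5  'beebddcacceeaadae'
  #8 SA[8]=11  'cacceeaadae'
  #9 SA[9]=13  'cceeaadae'
  #10 SA[10]=3  'cebeebddcacceeaadae'
  #11 SA[11]=14  'ceeaadae'
  #12 SA[12]=19  'dae'
  #13 SA[13]=10  'dcacceeaadae'
  #14 SA[14]=9  'ddcacceeaadae'
  #15 SA[15]=21  'e'
  #16 SA[16]=0  'eaacebeebddcacceeaadae'
  #17 SA[17]=16  'eaadae'
  #18 SA[18]=7  'ebddcacceeaadae'
  #19 SA[19]=4  'ebeebddcacceeaadae'
  #20 SA[20]=15  'eeaadae'
  #21 SA[21]=6  'eebddcacceeaadae'

SA = [1, 17, 12, 2, 18, 20, 8, 5, 11, 13, 3, 14, 19, 10, 9, 21, 0, 16, 7, 4, 15, 6]
[i] adj suffixes → lcp
  [1] 1/17 → 2 ('aa')
  [2] 17/12 → 1 ('a')
  [3] 12/2 → 2 ('ac')
  [4] 2/18 → 1 ('a')
  [5] 18/20 → 1 ('a')
  [6] 20/8 → 0 ('')
  [7] 8/5 → 1 ('b')
  [8] 5/11 → 0 ('')
  [9] 11/13 → 1 ('c')
  [10] 13/3 → 1 ('c')
  [11] 3/14 → 2 ('ce')
  [12] 14/19 → 0 ('')
  [13] 19/10 → 1 ('d')
  [14] 10/9 → 1 ('d')
  [15] 9/21 → 0 ('')
  [16] 21/0 → 1 ('e')
  [17] 0/16 → 3 ('eaa')
  [18] 16/7 → 1 ('e')
  [19] 7/4 → 2 ('eb')
  [20] 4/15 → 1 ('e')
  [21] 15/6 → 2 ('ee')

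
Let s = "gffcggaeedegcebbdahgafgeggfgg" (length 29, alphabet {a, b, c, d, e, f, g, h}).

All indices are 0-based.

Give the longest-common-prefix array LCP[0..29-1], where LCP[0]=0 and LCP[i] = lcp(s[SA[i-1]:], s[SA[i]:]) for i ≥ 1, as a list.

sorted suffixes:
  #0 SA[0]=6  'aeedegcebbdahgafgeggfgg'
  #1 SA[1]=20  'afgeggfgg'
  #2 SA[2]=17  'ahgafgeggfgg'
  #3 SA[3]=14  'bbdahgafgeggfgg'
  #4 SA[4]=15  'bdahgafgeggfgg'
  #5 SA[5]=12  'cebbdahgafgeggfgg'
  #6 SA[6]=3  'cggaeedegcebbdahgafgeggfgg'
  #7 SA[7]=16  'dahgafgeggfgg'
  #8 SA[8]=9  'degcebbdahgafgeggfgg'
  #9 SA[9]=13  'ebbdahgafgeggfgg'
  #10 SA[10]=8  'edegcebbdahgafgeggfgg'
  #11 SA[11]=7  'eedegcebbdahgafgeggfgg'
  #12 SA[12]=10  'egcebbdahgafgeggfgg'
  #13 SA[13]=23  'eggfgg'
  #14 SA[14]=2  'fcggaeedegcebbdahgafgeggfgg'
  #15 SA[15]=1  'ffcggaeedegcebbdahgafgeggfgg'
  #16 SA[16]=21  'fgeggfgg'
  #17 SA[17]=26  'fgg'
  #18 SA[18]=28  'g'
  #19 SA[19]=5  'gaeedegcebbdahgafgeggfgg'
  #20 SA[20]=19  'gafgeggfgg'
  #21 SA[21]=11  'gcebbdahgafgeggfgg'
  #22 SA[22]=22  'geggfgg'
  #23 SA[23]=0  'gffcggaeedegcebbdahgafgeggfgg'
  #24 SA[24]=25  'gfgg'
  #25 SA[25]=27  'gg'
  #26 SA[26]=4  'ggaeedegcebbdahgafgeggfgg'
  #27 SA[27]=24  'ggfgg'
  #28 SA[28]=18  'hgafgeggfgg'

SA = [6, 20, 17, 14, 15, 12, 3, 16, 9, 13, 8, 7, 10, 23, 2, 1, 21, 26, 28, 5, 19, 11, 22, 0, 25, 27, 4, 24, 18]
[i] adj suffixes → lcp
  [1] 6/20 → 1 ('a')
  [2] 20/17 → 1 ('a')
  [3] 17/14 → 0 ('')
  [4] 14/15 → 1 ('b')
  [5] 15/12 → 0 ('')
  [6] 12/3 → 1 ('c')
  [7] 3/16 → 0 ('')
  [8] 16/9 → 1 ('d')
  [9] 9/13 → 0 ('')
  [10] 13/8 → 1 ('e')
  [11] 8/7 → 1 ('e')
  [12] 7/10 → 1 ('e')
  [13] 10/23 → 2 ('eg')
  [14] 23/2 → 0 ('')
  [15] 2/1 → 1 ('f')
  [16] 1/21 → 1 ('f')
  [17] 21/26 → 2 ('fg')
  [18] 26/28 → 0 ('')
  [19] 28/5 → 1 ('g')
  [20] 5/19 → 2 ('ga')
  [21] 19/11 → 1 ('g')
  [22] 11/22 → 1 ('g')
  [23] 22/0 → 1 ('g')
  [24] 0/25 → 2 ('gf')
  [25] 25/27 → 1 ('g')
  [26] 27/4 → 2 ('gg')
  [27] 4/24 → 2 ('gg')
  [28] 24/18 → 0 ('')

[0, 1, 1, 0, 1, 0, 1, 0, 1, 0, 1, 1, 1, 2, 0, 1, 1, 2, 0, 1, 2, 1, 1, 1, 2, 1, 2, 2, 0]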